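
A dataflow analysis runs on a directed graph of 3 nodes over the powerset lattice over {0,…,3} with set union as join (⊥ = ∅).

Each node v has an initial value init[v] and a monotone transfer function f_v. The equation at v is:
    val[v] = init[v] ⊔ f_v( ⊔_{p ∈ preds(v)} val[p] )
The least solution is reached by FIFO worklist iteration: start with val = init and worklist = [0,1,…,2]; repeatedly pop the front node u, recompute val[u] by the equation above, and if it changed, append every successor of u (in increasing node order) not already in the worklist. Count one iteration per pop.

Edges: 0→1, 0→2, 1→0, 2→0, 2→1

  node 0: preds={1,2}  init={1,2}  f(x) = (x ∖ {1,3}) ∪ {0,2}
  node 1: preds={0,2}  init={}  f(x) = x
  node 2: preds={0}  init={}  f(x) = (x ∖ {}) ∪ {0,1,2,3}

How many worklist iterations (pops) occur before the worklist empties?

Iteration log — 6 steps:
  step 1. node 0  ⊔preds={}  new={0,1,2}  old={1,2}  +wl: 
  step 2. node 1  ⊔preds={0,1,2}  new={0,1,2}  old={}  +wl: 0
  step 3. node 2  ⊔preds={0,1,2}  new={0,1,2,3}  old={}  +wl: 1
  step 4. node 0  ⊔preds={0,1,2,3}  new={0,1,2}  stable
  step 5. node 1  ⊔preds={0,1,2,3}  new={0,1,2,3}  old={0,1,2}  +wl: 0
  step 6. node 0  ⊔preds={0,1,2,3}  new={0,1,2}  stable

Least fixpoint reached:
  node 0: {0,1,2}
  node 1: {0,1,2,3}
  node 2: {0,1,2,3}

6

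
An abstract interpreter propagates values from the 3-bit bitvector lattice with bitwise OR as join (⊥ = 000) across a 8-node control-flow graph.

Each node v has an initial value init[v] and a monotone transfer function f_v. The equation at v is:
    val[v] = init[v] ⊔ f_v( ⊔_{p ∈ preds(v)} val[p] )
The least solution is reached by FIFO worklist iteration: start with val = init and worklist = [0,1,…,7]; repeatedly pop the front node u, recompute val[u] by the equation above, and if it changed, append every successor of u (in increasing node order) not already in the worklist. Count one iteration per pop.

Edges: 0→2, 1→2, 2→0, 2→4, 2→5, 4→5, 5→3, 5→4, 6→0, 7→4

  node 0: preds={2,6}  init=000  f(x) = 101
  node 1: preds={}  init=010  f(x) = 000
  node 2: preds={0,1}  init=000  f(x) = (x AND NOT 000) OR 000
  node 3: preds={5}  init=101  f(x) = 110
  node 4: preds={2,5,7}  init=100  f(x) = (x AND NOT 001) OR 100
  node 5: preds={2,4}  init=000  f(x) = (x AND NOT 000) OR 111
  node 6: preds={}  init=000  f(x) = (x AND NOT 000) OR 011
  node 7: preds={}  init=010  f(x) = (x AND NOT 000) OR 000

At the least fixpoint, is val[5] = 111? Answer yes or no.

yes

Iteration log — 11 steps:
  step 1. node 0  ⊔preds=000  new=101  old=000  +wl: 
  step 2. node 1  ⊔preds=000  new=010  stable
  step 3. node 2  ⊔preds=111  new=111  old=000  +wl: 0
  step 4. node 3  ⊔preds=000  new=111  old=101  +wl: 
  step 5. node 4  ⊔preds=111  new=110  old=100  +wl: 
  step 6. node 5  ⊔preds=111  new=111  old=000  +wl: 3,4
  step 7. node 6  ⊔preds=000  new=011  old=000  +wl: 
  step 8. node 7  ⊔preds=000  new=010  stable
  step 9. node 0  ⊔preds=111  new=101  stable
  step 10. node 3  ⊔preds=111  new=111  stable
  step 11. node 4  ⊔preds=111  new=110  stable

Least fixpoint reached:
  node 0: 101
  node 1: 010
  node 2: 111
  node 3: 111
  node 4: 110
  node 5: 111
  node 6: 011
  node 7: 010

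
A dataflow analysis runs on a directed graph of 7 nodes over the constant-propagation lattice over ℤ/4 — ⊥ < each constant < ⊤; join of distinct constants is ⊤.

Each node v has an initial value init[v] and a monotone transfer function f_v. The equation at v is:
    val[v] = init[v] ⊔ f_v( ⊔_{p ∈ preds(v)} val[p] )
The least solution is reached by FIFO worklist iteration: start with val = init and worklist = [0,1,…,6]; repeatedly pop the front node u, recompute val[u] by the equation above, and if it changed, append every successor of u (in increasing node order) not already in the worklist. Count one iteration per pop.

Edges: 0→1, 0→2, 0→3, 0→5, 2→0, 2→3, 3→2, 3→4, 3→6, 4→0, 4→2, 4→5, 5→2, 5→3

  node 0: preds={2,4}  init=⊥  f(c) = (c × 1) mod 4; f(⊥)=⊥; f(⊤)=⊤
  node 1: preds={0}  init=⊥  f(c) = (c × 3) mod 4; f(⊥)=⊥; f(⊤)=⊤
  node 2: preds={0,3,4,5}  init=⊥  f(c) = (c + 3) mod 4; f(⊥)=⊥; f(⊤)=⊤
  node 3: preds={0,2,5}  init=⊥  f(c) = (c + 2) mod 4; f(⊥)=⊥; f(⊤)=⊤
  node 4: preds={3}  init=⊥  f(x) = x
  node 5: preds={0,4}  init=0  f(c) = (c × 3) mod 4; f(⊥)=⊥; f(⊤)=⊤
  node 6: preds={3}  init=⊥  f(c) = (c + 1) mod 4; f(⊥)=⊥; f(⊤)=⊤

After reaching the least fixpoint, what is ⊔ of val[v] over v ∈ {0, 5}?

Worklist (13 pops):
  #1 pop 0: in=⊥ → ⊥ (no change)
  #2 pop 1: in=⊥ → ⊥ (no change)
  #3 pop 2: in=0 → 3 (was ⊥); enqueue [0]
  #4 pop 3: in=⊤ → ⊤ (was ⊥); enqueue [2]
  #5 pop 4: in=⊤ → ⊤ (was ⊥); enqueue []
  #6 pop 5: in=⊤ → ⊤ (was 0); enqueue [3]
  #7 pop 6: in=⊤ → ⊤ (was ⊥); enqueue []
  #8 pop 0: in=⊤ → ⊤ (was ⊥); enqueue [1,5]
  #9 pop 2: in=⊤ → ⊤ (was 3); enqueue [0]
  #10 pop 3: in=⊤ → ⊤ (no change)
  #11 pop 1: in=⊤ → ⊤ (was ⊥); enqueue []
  #12 pop 5: in=⊤ → ⊤ (no change)
  #13 pop 0: in=⊤ → ⊤ (no change)

Fixpoint:
  val[0] = ⊤
  val[1] = ⊤
  val[2] = ⊤
  val[3] = ⊤
  val[4] = ⊤
  val[5] = ⊤
  val[6] = ⊤

⊤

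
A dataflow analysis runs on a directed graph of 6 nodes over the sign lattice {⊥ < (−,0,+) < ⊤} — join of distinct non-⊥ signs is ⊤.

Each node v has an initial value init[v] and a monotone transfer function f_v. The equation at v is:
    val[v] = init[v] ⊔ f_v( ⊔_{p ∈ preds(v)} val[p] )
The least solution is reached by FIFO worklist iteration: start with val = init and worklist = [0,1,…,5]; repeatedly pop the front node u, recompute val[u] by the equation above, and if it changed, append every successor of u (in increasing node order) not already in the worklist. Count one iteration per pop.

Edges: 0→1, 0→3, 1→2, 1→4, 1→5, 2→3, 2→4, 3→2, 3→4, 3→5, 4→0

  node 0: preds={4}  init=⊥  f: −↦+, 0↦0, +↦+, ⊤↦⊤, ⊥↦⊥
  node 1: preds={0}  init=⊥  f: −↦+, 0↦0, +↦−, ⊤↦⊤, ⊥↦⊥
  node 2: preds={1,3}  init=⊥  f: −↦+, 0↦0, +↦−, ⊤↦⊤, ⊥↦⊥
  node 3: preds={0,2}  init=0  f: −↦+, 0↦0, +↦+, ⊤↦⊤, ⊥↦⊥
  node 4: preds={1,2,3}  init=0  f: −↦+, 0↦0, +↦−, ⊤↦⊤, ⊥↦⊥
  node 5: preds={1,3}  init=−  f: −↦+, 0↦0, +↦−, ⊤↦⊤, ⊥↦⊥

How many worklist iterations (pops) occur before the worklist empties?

6

Iteration log — 6 steps:
  step 1. node 0  ⊔preds=0  new=0  old=⊥  +wl: 
  step 2. node 1  ⊔preds=0  new=0  old=⊥  +wl: 
  step 3. node 2  ⊔preds=0  new=0  old=⊥  +wl: 
  step 4. node 3  ⊔preds=0  new=0  stable
  step 5. node 4  ⊔preds=0  new=0  stable
  step 6. node 5  ⊔preds=0  new=⊤  old=−  +wl: 

Least fixpoint reached:
  node 0: 0
  node 1: 0
  node 2: 0
  node 3: 0
  node 4: 0
  node 5: ⊤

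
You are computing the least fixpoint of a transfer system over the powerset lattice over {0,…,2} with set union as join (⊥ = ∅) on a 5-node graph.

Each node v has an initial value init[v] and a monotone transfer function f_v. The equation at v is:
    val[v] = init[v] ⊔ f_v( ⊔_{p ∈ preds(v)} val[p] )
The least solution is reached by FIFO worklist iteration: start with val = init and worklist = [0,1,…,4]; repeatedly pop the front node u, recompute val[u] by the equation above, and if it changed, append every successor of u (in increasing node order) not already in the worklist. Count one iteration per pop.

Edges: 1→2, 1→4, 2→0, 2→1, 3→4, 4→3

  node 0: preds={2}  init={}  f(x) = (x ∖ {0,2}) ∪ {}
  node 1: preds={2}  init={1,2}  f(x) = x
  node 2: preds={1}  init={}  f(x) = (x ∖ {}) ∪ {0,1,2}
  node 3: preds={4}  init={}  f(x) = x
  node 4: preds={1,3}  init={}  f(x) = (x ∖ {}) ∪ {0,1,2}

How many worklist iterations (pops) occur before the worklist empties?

Iteration log — 10 steps:
  step 1. node 0  ⊔preds={}  new={}  stable
  step 2. node 1  ⊔preds={}  new={1,2}  stable
  step 3. node 2  ⊔preds={1,2}  new={0,1,2}  old={}  +wl: 0,1
  step 4. node 3  ⊔preds={}  new={}  stable
  step 5. node 4  ⊔preds={1,2}  new={0,1,2}  old={}  +wl: 3
  step 6. node 0  ⊔preds={0,1,2}  new={1}  old={}  +wl: 
  step 7. node 1  ⊔preds={0,1,2}  new={0,1,2}  old={1,2}  +wl: 2,4
  step 8. node 3  ⊔preds={0,1,2}  new={0,1,2}  old={}  +wl: 
  step 9. node 2  ⊔preds={0,1,2}  new={0,1,2}  stable
  step 10. node 4  ⊔preds={0,1,2}  new={0,1,2}  stable

Least fixpoint reached:
  node 0: {1}
  node 1: {0,1,2}
  node 2: {0,1,2}
  node 3: {0,1,2}
  node 4: {0,1,2}

10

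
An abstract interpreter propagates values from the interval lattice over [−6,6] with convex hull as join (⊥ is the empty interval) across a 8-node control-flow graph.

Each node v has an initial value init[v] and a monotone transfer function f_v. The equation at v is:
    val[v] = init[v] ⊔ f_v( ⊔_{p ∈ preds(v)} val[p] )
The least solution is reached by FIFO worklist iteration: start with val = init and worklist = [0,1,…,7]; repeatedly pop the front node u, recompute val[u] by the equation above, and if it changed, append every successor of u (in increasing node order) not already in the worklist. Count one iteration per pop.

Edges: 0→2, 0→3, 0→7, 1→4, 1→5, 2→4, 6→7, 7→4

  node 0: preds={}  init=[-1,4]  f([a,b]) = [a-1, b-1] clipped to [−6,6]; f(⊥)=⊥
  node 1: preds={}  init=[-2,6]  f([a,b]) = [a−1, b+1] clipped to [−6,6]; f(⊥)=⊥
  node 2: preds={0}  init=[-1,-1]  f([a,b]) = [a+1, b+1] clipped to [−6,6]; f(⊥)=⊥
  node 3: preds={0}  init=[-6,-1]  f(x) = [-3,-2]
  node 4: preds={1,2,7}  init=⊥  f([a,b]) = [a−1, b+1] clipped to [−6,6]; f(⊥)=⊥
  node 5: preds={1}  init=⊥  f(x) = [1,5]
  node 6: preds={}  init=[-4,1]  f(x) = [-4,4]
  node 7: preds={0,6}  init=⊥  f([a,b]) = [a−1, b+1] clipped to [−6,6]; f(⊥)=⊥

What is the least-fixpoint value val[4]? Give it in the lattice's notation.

Worklist (9 pops):
  #1 pop 0: in=⊥ → [-1,4] (no change)
  #2 pop 1: in=⊥ → [-2,6] (no change)
  #3 pop 2: in=[-1,4] → [-1,5] (was [-1,-1]); enqueue []
  #4 pop 3: in=[-1,4] → [-6,-1] (no change)
  #5 pop 4: in=[-2,6] → [-3,6] (was ⊥); enqueue []
  #6 pop 5: in=[-2,6] → [1,5] (was ⊥); enqueue []
  #7 pop 6: in=⊥ → [-4,4] (was [-4,1]); enqueue []
  #8 pop 7: in=[-4,4] → [-5,5] (was ⊥); enqueue [4]
  #9 pop 4: in=[-5,6] → [-6,6] (was [-3,6]); enqueue []

Fixpoint:
  val[0] = [-1,4]
  val[1] = [-2,6]
  val[2] = [-1,5]
  val[3] = [-6,-1]
  val[4] = [-6,6]
  val[5] = [1,5]
  val[6] = [-4,4]
  val[7] = [-5,5]

[-6,6]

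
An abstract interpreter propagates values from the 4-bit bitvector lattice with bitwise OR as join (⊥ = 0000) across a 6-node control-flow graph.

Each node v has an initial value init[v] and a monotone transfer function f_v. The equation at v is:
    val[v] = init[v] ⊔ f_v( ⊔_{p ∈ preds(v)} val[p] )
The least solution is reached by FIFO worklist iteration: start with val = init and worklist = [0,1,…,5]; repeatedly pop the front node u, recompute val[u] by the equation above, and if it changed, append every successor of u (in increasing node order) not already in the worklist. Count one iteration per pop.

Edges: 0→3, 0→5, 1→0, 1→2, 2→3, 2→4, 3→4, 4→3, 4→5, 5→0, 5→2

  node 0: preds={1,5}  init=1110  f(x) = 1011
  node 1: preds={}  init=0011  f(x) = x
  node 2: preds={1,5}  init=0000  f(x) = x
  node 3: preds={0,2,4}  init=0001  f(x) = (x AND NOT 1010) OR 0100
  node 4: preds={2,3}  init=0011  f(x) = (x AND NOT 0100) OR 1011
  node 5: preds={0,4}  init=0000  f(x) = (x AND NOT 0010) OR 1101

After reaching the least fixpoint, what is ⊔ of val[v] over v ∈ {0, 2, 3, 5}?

Iteration log — 11 steps:
  step 1. node 0  ⊔preds=0011  new=1111  old=1110  +wl: 
  step 2. node 1  ⊔preds=0000  new=0011  stable
  step 3. node 2  ⊔preds=0011  new=0011  old=0000  +wl: 
  step 4. node 3  ⊔preds=1111  new=0101  old=0001  +wl: 
  step 5. node 4  ⊔preds=0111  new=1011  old=0011  +wl: 3
  step 6. node 5  ⊔preds=1111  new=1101  old=0000  +wl: 0,2
  step 7. node 3  ⊔preds=1111  new=0101  stable
  step 8. node 0  ⊔preds=1111  new=1111  stable
  step 9. node 2  ⊔preds=1111  new=1111  old=0011  +wl: 3,4
  step 10. node 3  ⊔preds=1111  new=0101  stable
  step 11. node 4  ⊔preds=1111  new=1011  stable

Least fixpoint reached:
  node 0: 1111
  node 1: 0011
  node 2: 1111
  node 3: 0101
  node 4: 1011
  node 5: 1101

1111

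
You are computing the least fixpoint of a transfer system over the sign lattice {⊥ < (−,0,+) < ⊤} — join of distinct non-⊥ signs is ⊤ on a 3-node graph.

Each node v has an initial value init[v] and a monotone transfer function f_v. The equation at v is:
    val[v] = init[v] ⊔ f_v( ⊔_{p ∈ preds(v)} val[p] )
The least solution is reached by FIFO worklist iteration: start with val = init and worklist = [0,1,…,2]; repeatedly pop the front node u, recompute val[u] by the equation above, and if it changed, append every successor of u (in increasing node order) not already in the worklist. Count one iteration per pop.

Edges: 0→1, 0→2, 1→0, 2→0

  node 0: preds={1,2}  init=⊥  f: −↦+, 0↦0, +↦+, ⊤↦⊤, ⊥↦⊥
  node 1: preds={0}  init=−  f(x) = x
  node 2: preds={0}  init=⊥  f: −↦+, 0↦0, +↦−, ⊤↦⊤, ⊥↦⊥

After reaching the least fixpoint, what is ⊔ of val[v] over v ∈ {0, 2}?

⊤

Trace (7 dequeues):
  [1] u=0 | in − | out + | prev ⊥ | push {}
  [2] u=1 | in + | out ⊤ | prev − | push {0}
  [3] u=2 | in + | out − | prev ⊥ | push {}
  [4] u=0 | in ⊤ | out ⊤ | prev + | push {1,2}
  [5] u=1 | in ⊤ | out ⊤ | ==
  [6] u=2 | in ⊤ | out ⊤ | prev − | push {0}
  [7] u=0 | in ⊤ | out ⊤ | ==

Converged values:
  [0] ⊤
  [1] ⊤
  [2] ⊤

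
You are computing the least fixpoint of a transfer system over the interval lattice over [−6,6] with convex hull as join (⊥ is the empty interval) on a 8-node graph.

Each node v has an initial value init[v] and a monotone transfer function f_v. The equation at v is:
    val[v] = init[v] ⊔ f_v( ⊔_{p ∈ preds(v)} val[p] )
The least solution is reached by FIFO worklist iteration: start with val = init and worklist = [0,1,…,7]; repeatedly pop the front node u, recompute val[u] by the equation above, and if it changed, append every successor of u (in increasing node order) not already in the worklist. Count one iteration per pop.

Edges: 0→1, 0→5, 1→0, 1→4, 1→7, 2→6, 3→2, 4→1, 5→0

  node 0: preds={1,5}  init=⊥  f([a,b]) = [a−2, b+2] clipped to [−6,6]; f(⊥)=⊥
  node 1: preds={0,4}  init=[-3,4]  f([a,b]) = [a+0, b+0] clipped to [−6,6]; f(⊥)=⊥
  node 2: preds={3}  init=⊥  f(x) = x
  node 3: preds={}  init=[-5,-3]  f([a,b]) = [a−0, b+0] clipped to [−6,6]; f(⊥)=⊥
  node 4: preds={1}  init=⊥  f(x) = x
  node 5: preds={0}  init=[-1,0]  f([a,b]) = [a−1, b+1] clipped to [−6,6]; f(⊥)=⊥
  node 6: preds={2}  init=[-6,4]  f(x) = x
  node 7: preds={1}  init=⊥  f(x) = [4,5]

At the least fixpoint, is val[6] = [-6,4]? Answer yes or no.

yes

Worklist (15 pops):
  #1 pop 0: in=[-3,4] → [-5,6] (was ⊥); enqueue []
  #2 pop 1: in=[-5,6] → [-5,6] (was [-3,4]); enqueue [0]
  #3 pop 2: in=[-5,-3] → [-5,-3] (was ⊥); enqueue []
  #4 pop 3: in=⊥ → [-5,-3] (no change)
  #5 pop 4: in=[-5,6] → [-5,6] (was ⊥); enqueue [1]
  #6 pop 5: in=[-5,6] → [-6,6] (was [-1,0]); enqueue []
  #7 pop 6: in=[-5,-3] → [-6,4] (no change)
  #8 pop 7: in=[-5,6] → [4,5] (was ⊥); enqueue []
  #9 pop 0: in=[-6,6] → [-6,6] (was [-5,6]); enqueue [5]
  #10 pop 1: in=[-6,6] → [-6,6] (was [-5,6]); enqueue [0,4,7]
  #11 pop 5: in=[-6,6] → [-6,6] (no change)
  #12 pop 0: in=[-6,6] → [-6,6] (no change)
  #13 pop 4: in=[-6,6] → [-6,6] (was [-5,6]); enqueue [1]
  #14 pop 7: in=[-6,6] → [4,5] (no change)
  #15 pop 1: in=[-6,6] → [-6,6] (no change)

Fixpoint:
  val[0] = [-6,6]
  val[1] = [-6,6]
  val[2] = [-5,-3]
  val[3] = [-5,-3]
  val[4] = [-6,6]
  val[5] = [-6,6]
  val[6] = [-6,4]
  val[7] = [4,5]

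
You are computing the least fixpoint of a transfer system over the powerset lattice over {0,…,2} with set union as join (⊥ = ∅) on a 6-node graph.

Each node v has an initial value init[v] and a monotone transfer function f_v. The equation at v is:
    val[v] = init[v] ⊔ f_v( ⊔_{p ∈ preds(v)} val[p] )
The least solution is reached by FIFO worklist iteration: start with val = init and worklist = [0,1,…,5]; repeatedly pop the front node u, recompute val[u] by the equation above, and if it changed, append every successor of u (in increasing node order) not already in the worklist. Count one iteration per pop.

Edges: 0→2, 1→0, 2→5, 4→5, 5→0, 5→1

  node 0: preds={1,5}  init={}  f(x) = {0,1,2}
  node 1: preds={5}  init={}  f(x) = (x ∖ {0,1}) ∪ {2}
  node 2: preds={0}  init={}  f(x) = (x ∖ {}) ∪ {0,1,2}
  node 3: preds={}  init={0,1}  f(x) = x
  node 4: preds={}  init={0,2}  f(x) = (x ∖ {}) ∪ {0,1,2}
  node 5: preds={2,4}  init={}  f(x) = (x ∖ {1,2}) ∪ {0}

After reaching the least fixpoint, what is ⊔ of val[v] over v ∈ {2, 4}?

Worklist (8 pops):
  #1 pop 0: in={} → {0,1,2} (was {}); enqueue []
  #2 pop 1: in={} → {2} (was {}); enqueue [0]
  #3 pop 2: in={0,1,2} → {0,1,2} (was {}); enqueue []
  #4 pop 3: in={} → {0,1} (no change)
  #5 pop 4: in={} → {0,1,2} (was {0,2}); enqueue []
  #6 pop 5: in={0,1,2} → {0} (was {}); enqueue [1]
  #7 pop 0: in={0,2} → {0,1,2} (no change)
  #8 pop 1: in={0} → {2} (no change)

Fixpoint:
  val[0] = {0,1,2}
  val[1] = {2}
  val[2] = {0,1,2}
  val[3] = {0,1}
  val[4] = {0,1,2}
  val[5] = {0}

{0,1,2}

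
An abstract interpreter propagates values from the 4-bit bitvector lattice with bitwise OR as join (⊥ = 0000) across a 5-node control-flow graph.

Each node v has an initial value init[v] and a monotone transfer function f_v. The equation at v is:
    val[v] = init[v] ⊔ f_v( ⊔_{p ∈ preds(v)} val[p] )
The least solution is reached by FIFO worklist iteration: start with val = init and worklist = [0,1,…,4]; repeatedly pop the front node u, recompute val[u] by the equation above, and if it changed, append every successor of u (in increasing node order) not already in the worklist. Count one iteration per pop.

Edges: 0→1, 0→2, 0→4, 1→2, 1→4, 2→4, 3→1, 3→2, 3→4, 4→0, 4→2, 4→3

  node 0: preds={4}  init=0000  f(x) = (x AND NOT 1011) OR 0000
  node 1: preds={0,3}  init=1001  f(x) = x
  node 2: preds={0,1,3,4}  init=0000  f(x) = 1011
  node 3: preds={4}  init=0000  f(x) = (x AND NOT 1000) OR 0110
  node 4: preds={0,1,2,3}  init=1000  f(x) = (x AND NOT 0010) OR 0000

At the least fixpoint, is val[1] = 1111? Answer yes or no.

Trace (12 dequeues):
  [1] u=0 | in 1000 | out 0000 | ==
  [2] u=1 | in 0000 | out 1001 | ==
  [3] u=2 | in 1001 | out 1011 | prev 0000 | push {}
  [4] u=3 | in 1000 | out 0110 | prev 0000 | push {1,2}
  [5] u=4 | in 1111 | out 1101 | prev 1000 | push {0,3}
  [6] u=1 | in 0110 | out 1111 | prev 1001 | push {4}
  [7] u=2 | in 1111 | out 1011 | ==
  [8] u=0 | in 1101 | out 0100 | prev 0000 | push {1,2}
  [9] u=3 | in 1101 | out 0111 | prev 0110 | push {}
  [10] u=4 | in 1111 | out 1101 | ==
  [11] u=1 | in 0111 | out 1111 | ==
  [12] u=2 | in 1111 | out 1011 | ==

Converged values:
  [0] 0100
  [1] 1111
  [2] 1011
  [3] 0111
  [4] 1101

yes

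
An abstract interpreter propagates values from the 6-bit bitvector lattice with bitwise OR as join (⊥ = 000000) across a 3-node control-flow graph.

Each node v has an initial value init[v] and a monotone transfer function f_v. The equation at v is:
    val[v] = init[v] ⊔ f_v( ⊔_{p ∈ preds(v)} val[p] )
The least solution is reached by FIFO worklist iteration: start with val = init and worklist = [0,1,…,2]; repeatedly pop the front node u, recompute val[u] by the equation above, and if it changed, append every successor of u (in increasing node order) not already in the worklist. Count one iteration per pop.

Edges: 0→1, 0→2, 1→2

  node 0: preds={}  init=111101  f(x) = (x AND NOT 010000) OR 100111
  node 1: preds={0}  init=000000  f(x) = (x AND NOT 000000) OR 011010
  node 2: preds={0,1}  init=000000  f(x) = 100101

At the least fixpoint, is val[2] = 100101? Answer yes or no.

yes

Trace (3 dequeues):
  [1] u=0 | in 000000 | out 111111 | prev 111101 | push {}
  [2] u=1 | in 111111 | out 111111 | prev 000000 | push {}
  [3] u=2 | in 111111 | out 100101 | prev 000000 | push {}

Converged values:
  [0] 111111
  [1] 111111
  [2] 100101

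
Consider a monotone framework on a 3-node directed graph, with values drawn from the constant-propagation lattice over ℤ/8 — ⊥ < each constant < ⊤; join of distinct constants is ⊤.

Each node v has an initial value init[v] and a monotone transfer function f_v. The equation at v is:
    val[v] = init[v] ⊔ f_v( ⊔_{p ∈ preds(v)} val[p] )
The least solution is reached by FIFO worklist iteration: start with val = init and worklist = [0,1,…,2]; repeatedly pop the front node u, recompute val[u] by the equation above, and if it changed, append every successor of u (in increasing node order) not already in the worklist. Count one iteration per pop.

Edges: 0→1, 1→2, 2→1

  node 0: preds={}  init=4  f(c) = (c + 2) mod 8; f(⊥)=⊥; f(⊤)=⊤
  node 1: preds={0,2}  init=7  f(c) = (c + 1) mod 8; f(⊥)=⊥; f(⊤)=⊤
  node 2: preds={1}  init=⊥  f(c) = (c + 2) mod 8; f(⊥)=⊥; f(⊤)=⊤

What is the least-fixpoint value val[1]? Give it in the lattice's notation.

Worklist (4 pops):
  #1 pop 0: in=⊥ → 4 (no change)
  #2 pop 1: in=4 → ⊤ (was 7); enqueue []
  #3 pop 2: in=⊤ → ⊤ (was ⊥); enqueue [1]
  #4 pop 1: in=⊤ → ⊤ (no change)

Fixpoint:
  val[0] = 4
  val[1] = ⊤
  val[2] = ⊤

⊤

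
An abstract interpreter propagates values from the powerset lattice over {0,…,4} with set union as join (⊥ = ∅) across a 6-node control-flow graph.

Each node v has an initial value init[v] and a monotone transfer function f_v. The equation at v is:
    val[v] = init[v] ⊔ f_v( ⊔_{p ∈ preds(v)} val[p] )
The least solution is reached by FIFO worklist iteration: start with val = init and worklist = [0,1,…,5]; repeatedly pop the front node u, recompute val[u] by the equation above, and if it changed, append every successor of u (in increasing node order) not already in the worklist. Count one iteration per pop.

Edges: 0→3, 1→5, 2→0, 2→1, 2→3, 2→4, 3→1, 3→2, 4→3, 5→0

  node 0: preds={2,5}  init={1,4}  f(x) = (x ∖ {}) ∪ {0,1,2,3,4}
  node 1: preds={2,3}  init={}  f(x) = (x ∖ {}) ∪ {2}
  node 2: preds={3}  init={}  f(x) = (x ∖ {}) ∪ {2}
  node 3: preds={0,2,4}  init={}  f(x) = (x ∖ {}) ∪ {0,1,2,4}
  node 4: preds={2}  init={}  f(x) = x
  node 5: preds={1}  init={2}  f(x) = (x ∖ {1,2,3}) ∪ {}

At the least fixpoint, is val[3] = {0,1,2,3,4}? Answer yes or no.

Worklist (15 pops):
  #1 pop 0: in={2} → {0,1,2,3,4} (was {1,4}); enqueue []
  #2 pop 1: in={} → {2} (was {}); enqueue []
  #3 pop 2: in={} → {2} (was {}); enqueue [0,1]
  #4 pop 3: in={0,1,2,3,4} → {0,1,2,3,4} (was {}); enqueue [2]
  #5 pop 4: in={2} → {2} (was {}); enqueue [3]
  #6 pop 5: in={2} → {2} (no change)
  #7 pop 0: in={2} → {0,1,2,3,4} (no change)
  #8 pop 1: in={0,1,2,3,4} → {0,1,2,3,4} (was {2}); enqueue [5]
  #9 pop 2: in={0,1,2,3,4} → {0,1,2,3,4} (was {2}); enqueue [0,1,4]
  #10 pop 3: in={0,1,2,3,4} → {0,1,2,3,4} (no change)
  #11 pop 5: in={0,1,2,3,4} → {0,2,4} (was {2}); enqueue []
  #12 pop 0: in={0,1,2,3,4} → {0,1,2,3,4} (no change)
  #13 pop 1: in={0,1,2,3,4} → {0,1,2,3,4} (no change)
  #14 pop 4: in={0,1,2,3,4} → {0,1,2,3,4} (was {2}); enqueue [3]
  #15 pop 3: in={0,1,2,3,4} → {0,1,2,3,4} (no change)

Fixpoint:
  val[0] = {0,1,2,3,4}
  val[1] = {0,1,2,3,4}
  val[2] = {0,1,2,3,4}
  val[3] = {0,1,2,3,4}
  val[4] = {0,1,2,3,4}
  val[5] = {0,2,4}

yes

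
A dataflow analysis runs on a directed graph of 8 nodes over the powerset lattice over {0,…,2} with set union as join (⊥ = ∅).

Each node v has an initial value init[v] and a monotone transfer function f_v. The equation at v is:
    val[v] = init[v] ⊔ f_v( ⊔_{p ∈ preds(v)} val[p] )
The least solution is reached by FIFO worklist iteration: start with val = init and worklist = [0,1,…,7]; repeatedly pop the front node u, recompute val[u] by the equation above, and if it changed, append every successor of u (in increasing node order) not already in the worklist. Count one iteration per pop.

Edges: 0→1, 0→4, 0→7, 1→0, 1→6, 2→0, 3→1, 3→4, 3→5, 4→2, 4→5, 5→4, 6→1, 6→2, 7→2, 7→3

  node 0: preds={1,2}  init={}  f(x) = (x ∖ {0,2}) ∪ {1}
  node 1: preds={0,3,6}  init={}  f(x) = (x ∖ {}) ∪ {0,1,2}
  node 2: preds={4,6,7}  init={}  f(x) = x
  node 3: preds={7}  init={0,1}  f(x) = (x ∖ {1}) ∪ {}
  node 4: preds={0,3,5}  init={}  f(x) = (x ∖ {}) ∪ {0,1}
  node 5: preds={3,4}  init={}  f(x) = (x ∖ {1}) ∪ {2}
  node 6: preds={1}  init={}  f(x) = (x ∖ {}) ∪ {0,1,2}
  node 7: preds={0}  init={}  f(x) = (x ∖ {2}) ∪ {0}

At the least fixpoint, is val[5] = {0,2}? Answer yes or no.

Iteration log — 16 steps:
  step 1. node 0  ⊔preds={}  new={1}  old={}  +wl: 
  step 2. node 1  ⊔preds={0,1}  new={0,1,2}  old={}  +wl: 0
  step 3. node 2  ⊔preds={}  new={}  stable
  step 4. node 3  ⊔preds={}  new={0,1}  stable
  step 5. node 4  ⊔preds={0,1}  new={0,1}  old={}  +wl: 2
  step 6. node 5  ⊔preds={0,1}  new={0,2}  old={}  +wl: 4
  step 7. node 6  ⊔preds={0,1,2}  new={0,1,2}  old={}  +wl: 1
  step 8. node 7  ⊔preds={1}  new={0,1}  old={}  +wl: 3
  step 9. node 0  ⊔preds={0,1,2}  new={1}  stable
  step 10. node 2  ⊔preds={0,1,2}  new={0,1,2}  old={}  +wl: 0
  step 11. node 4  ⊔preds={0,1,2}  new={0,1,2}  old={0,1}  +wl: 2,5
  step 12. node 1  ⊔preds={0,1,2}  new={0,1,2}  stable
  step 13. node 3  ⊔preds={0,1}  new={0,1}  stable
  step 14. node 0  ⊔preds={0,1,2}  new={1}  stable
  step 15. node 2  ⊔preds={0,1,2}  new={0,1,2}  stable
  step 16. node 5  ⊔preds={0,1,2}  new={0,2}  stable

Least fixpoint reached:
  node 0: {1}
  node 1: {0,1,2}
  node 2: {0,1,2}
  node 3: {0,1}
  node 4: {0,1,2}
  node 5: {0,2}
  node 6: {0,1,2}
  node 7: {0,1}

yes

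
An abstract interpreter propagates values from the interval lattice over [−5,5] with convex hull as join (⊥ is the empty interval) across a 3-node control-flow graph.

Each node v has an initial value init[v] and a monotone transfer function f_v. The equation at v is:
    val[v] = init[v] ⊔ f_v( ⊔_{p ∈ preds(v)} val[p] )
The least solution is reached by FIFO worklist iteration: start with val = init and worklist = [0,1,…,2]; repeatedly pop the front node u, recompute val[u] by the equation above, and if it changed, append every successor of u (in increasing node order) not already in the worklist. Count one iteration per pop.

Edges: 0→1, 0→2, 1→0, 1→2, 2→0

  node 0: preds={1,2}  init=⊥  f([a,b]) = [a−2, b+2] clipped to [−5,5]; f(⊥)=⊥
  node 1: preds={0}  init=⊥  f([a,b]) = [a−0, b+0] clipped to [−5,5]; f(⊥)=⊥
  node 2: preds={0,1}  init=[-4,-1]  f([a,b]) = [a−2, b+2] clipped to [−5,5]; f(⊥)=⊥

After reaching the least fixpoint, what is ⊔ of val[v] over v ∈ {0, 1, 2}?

Trace (7 dequeues):
  [1] u=0 | in [-4,-1] | out [-5,1] | prev ⊥ | push {}
  [2] u=1 | in [-5,1] | out [-5,1] | prev ⊥ | push {0}
  [3] u=2 | in [-5,1] | out [-5,3] | prev [-4,-1] | push {}
  [4] u=0 | in [-5,3] | out [-5,5] | prev [-5,1] | push {1,2}
  [5] u=1 | in [-5,5] | out [-5,5] | prev [-5,1] | push {0}
  [6] u=2 | in [-5,5] | out [-5,5] | prev [-5,3] | push {}
  [7] u=0 | in [-5,5] | out [-5,5] | ==

Converged values:
  [0] [-5,5]
  [1] [-5,5]
  [2] [-5,5]

[-5,5]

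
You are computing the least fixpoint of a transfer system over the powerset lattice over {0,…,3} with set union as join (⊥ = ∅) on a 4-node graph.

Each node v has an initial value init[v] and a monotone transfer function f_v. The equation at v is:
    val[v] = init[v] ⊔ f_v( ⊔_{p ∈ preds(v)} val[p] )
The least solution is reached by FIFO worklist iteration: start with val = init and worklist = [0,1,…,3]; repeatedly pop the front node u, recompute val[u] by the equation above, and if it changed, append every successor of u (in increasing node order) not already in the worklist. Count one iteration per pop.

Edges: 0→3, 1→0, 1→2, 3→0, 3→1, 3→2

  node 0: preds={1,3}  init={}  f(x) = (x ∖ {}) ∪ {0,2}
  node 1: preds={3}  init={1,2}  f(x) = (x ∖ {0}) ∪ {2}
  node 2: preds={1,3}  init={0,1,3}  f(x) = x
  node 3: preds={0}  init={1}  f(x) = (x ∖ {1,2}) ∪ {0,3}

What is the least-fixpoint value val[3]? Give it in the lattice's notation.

Worklist (9 pops):
  #1 pop 0: in={1,2} → {0,1,2} (was {}); enqueue []
  #2 pop 1: in={1} → {1,2} (no change)
  #3 pop 2: in={1,2} → {0,1,2,3} (was {0,1,3}); enqueue []
  #4 pop 3: in={0,1,2} → {0,1,3} (was {1}); enqueue [0,1,2]
  #5 pop 0: in={0,1,2,3} → {0,1,2,3} (was {0,1,2}); enqueue [3]
  #6 pop 1: in={0,1,3} → {1,2,3} (was {1,2}); enqueue [0]
  #7 pop 2: in={0,1,2,3} → {0,1,2,3} (no change)
  #8 pop 3: in={0,1,2,3} → {0,1,3} (no change)
  #9 pop 0: in={0,1,2,3} → {0,1,2,3} (no change)

Fixpoint:
  val[0] = {0,1,2,3}
  val[1] = {1,2,3}
  val[2] = {0,1,2,3}
  val[3] = {0,1,3}

{0,1,3}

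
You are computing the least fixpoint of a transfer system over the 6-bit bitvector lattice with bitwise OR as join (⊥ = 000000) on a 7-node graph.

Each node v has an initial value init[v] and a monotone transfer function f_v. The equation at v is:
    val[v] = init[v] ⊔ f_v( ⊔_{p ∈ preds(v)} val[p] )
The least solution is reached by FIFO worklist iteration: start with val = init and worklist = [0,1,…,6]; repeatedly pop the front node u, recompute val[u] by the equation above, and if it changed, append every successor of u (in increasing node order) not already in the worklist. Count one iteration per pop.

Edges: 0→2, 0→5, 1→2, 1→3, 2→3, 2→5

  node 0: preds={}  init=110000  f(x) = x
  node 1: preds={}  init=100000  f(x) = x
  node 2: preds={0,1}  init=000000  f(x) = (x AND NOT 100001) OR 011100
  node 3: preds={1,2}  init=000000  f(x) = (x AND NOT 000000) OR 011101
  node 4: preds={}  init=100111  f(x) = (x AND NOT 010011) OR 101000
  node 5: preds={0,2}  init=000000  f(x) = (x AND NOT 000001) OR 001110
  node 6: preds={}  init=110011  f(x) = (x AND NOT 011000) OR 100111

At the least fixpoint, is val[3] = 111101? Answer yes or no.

Worklist (7 pops):
  #1 pop 0: in=000000 → 110000 (no change)
  #2 pop 1: in=000000 → 100000 (no change)
  #3 pop 2: in=110000 → 011100 (was 000000); enqueue []
  #4 pop 3: in=111100 → 111101 (was 000000); enqueue []
  #5 pop 4: in=000000 → 101111 (was 100111); enqueue []
  #6 pop 5: in=111100 → 111110 (was 000000); enqueue []
  #7 pop 6: in=000000 → 110111 (was 110011); enqueue []

Fixpoint:
  val[0] = 110000
  val[1] = 100000
  val[2] = 011100
  val[3] = 111101
  val[4] = 101111
  val[5] = 111110
  val[6] = 110111

yes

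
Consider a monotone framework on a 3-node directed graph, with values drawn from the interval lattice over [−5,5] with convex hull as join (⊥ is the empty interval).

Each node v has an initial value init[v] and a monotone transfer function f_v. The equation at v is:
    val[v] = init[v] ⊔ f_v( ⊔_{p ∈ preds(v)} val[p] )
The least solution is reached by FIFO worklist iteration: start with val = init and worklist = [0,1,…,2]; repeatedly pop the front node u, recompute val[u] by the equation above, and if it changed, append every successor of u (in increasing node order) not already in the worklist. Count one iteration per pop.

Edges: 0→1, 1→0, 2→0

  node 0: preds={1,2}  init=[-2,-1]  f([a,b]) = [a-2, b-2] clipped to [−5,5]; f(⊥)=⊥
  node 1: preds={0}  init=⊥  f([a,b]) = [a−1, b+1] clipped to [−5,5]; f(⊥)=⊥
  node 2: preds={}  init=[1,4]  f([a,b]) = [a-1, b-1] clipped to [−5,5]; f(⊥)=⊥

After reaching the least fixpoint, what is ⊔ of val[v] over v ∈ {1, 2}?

Worklist (6 pops):
  #1 pop 0: in=[1,4] → [-2,2] (was [-2,-1]); enqueue []
  #2 pop 1: in=[-2,2] → [-3,3] (was ⊥); enqueue [0]
  #3 pop 2: in=⊥ → [1,4] (no change)
  #4 pop 0: in=[-3,4] → [-5,2] (was [-2,2]); enqueue [1]
  #5 pop 1: in=[-5,2] → [-5,3] (was [-3,3]); enqueue [0]
  #6 pop 0: in=[-5,4] → [-5,2] (no change)

Fixpoint:
  val[0] = [-5,2]
  val[1] = [-5,3]
  val[2] = [1,4]

[-5,4]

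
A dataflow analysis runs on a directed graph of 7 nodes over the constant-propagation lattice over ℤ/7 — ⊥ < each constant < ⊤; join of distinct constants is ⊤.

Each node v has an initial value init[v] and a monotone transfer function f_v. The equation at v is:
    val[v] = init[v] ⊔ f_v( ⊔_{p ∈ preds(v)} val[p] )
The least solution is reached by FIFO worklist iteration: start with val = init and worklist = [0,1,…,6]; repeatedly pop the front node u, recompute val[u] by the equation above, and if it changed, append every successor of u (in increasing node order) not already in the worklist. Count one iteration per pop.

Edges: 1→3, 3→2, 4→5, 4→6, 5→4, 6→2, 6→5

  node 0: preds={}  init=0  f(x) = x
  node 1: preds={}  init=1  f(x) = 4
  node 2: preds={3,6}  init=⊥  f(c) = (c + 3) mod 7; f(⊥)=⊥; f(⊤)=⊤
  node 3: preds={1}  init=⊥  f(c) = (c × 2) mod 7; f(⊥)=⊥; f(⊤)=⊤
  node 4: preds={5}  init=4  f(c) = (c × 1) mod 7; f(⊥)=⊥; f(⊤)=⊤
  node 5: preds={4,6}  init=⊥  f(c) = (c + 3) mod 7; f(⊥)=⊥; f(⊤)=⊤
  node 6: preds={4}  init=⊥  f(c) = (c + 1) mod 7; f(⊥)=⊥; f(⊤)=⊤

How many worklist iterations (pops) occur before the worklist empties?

Trace (14 dequeues):
  [1] u=0 | in ⊥ | out 0 | ==
  [2] u=1 | in ⊥ | out ⊤ | prev 1 | push {}
  [3] u=2 | in ⊥ | out ⊥ | ==
  [4] u=3 | in ⊤ | out ⊤ | prev ⊥ | push {2}
  [5] u=4 | in ⊥ | out 4 | ==
  [6] u=5 | in 4 | out 0 | prev ⊥ | push {4}
  [7] u=6 | in 4 | out 5 | prev ⊥ | push {5}
  [8] u=2 | in ⊤ | out ⊤ | prev ⊥ | push {}
  [9] u=4 | in 0 | out ⊤ | prev 4 | push {6}
  [10] u=5 | in ⊤ | out ⊤ | prev 0 | push {4}
  [11] u=6 | in ⊤ | out ⊤ | prev 5 | push {2,5}
  [12] u=4 | in ⊤ | out ⊤ | ==
  [13] u=2 | in ⊤ | out ⊤ | ==
  [14] u=5 | in ⊤ | out ⊤ | ==

Converged values:
  [0] 0
  [1] ⊤
  [2] ⊤
  [3] ⊤
  [4] ⊤
  [5] ⊤
  [6] ⊤

14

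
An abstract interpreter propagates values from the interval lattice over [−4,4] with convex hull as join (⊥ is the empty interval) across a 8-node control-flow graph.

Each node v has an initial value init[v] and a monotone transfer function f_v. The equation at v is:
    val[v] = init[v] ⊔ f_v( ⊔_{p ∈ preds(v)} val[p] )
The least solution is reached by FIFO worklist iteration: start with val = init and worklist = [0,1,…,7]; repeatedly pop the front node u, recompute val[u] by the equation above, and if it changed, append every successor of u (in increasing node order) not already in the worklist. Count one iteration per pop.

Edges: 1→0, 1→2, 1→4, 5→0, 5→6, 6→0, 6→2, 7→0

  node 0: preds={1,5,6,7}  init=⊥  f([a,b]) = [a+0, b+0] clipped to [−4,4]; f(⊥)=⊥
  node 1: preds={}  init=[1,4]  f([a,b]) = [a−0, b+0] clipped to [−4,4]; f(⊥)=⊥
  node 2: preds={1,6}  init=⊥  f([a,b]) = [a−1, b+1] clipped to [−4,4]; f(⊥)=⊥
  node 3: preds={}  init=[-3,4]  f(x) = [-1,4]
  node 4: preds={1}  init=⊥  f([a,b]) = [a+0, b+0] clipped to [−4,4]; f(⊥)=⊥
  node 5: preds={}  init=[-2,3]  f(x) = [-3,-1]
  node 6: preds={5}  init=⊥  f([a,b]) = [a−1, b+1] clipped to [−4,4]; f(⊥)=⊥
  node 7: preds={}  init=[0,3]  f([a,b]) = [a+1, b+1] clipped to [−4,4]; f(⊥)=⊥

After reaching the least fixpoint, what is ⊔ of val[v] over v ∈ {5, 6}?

[-4,4]

Worklist (10 pops):
  #1 pop 0: in=[-2,4] → [-2,4] (was ⊥); enqueue []
  #2 pop 1: in=⊥ → [1,4] (no change)
  #3 pop 2: in=[1,4] → [0,4] (was ⊥); enqueue []
  #4 pop 3: in=⊥ → [-3,4] (no change)
  #5 pop 4: in=[1,4] → [1,4] (was ⊥); enqueue []
  #6 pop 5: in=⊥ → [-3,3] (was [-2,3]); enqueue [0]
  #7 pop 6: in=[-3,3] → [-4,4] (was ⊥); enqueue [2]
  #8 pop 7: in=⊥ → [0,3] (no change)
  #9 pop 0: in=[-4,4] → [-4,4] (was [-2,4]); enqueue []
  #10 pop 2: in=[-4,4] → [-4,4] (was [0,4]); enqueue []

Fixpoint:
  val[0] = [-4,4]
  val[1] = [1,4]
  val[2] = [-4,4]
  val[3] = [-3,4]
  val[4] = [1,4]
  val[5] = [-3,3]
  val[6] = [-4,4]
  val[7] = [0,3]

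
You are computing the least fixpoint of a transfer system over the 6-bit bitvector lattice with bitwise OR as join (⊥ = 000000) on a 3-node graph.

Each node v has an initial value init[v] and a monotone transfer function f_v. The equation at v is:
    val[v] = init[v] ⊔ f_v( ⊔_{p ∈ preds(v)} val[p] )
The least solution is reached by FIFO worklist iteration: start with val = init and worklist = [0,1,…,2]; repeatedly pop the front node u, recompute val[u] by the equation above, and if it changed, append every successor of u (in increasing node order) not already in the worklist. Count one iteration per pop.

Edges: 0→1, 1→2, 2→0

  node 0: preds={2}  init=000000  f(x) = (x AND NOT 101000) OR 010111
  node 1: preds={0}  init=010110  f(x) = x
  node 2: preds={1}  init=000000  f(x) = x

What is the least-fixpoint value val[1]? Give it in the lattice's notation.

010111

Worklist (4 pops):
  #1 pop 0: in=000000 → 010111 (was 000000); enqueue []
  #2 pop 1: in=010111 → 010111 (was 010110); enqueue []
  #3 pop 2: in=010111 → 010111 (was 000000); enqueue [0]
  #4 pop 0: in=010111 → 010111 (no change)

Fixpoint:
  val[0] = 010111
  val[1] = 010111
  val[2] = 010111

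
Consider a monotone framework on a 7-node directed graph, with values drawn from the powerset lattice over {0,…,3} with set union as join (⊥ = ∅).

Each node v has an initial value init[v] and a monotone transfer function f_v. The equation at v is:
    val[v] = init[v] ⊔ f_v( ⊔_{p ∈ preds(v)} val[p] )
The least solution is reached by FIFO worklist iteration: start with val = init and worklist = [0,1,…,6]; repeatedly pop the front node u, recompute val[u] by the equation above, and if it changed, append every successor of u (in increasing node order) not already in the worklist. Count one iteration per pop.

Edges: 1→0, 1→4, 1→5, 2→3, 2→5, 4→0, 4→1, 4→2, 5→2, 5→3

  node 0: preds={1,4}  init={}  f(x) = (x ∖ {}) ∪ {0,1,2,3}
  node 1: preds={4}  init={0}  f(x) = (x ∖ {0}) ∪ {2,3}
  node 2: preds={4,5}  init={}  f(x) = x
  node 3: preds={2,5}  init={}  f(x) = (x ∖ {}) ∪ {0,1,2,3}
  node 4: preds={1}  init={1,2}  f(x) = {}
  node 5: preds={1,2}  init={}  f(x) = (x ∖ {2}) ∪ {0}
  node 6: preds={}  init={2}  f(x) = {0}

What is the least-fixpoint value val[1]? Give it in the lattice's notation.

{0,1,2,3}

Worklist (11 pops):
  #1 pop 0: in={0,1,2} → {0,1,2,3} (was {}); enqueue []
  #2 pop 1: in={1,2} → {0,1,2,3} (was {0}); enqueue [0]
  #3 pop 2: in={1,2} → {1,2} (was {}); enqueue []
  #4 pop 3: in={1,2} → {0,1,2,3} (was {}); enqueue []
  #5 pop 4: in={0,1,2,3} → {1,2} (no change)
  #6 pop 5: in={0,1,2,3} → {0,1,3} (was {}); enqueue [2,3]
  #7 pop 6: in={} → {0,2} (was {2}); enqueue []
  #8 pop 0: in={0,1,2,3} → {0,1,2,3} (no change)
  #9 pop 2: in={0,1,2,3} → {0,1,2,3} (was {1,2}); enqueue [5]
  #10 pop 3: in={0,1,2,3} → {0,1,2,3} (no change)
  #11 pop 5: in={0,1,2,3} → {0,1,3} (no change)

Fixpoint:
  val[0] = {0,1,2,3}
  val[1] = {0,1,2,3}
  val[2] = {0,1,2,3}
  val[3] = {0,1,2,3}
  val[4] = {1,2}
  val[5] = {0,1,3}
  val[6] = {0,2}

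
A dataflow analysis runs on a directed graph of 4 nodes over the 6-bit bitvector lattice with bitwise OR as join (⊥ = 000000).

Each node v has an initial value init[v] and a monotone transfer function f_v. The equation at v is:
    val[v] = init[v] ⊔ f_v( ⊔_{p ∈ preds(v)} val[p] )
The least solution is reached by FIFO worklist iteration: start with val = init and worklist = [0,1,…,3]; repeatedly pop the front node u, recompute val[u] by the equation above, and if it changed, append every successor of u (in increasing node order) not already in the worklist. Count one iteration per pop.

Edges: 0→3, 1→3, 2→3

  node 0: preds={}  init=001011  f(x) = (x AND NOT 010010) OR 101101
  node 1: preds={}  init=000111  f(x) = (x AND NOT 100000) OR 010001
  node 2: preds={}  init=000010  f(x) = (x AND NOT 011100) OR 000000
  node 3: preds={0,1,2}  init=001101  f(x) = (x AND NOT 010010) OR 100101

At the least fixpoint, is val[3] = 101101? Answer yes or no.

Iteration log — 4 steps:
  step 1. node 0  ⊔preds=000000  new=101111  old=001011  +wl: 
  step 2. node 1  ⊔preds=000000  new=010111  old=000111  +wl: 
  step 3. node 2  ⊔preds=000000  new=000010  stable
  step 4. node 3  ⊔preds=111111  new=101101  old=001101  +wl: 

Least fixpoint reached:
  node 0: 101111
  node 1: 010111
  node 2: 000010
  node 3: 101101

yes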